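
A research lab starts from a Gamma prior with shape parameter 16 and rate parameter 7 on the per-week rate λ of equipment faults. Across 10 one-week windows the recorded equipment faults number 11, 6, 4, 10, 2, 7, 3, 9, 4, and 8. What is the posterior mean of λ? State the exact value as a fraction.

80/17

Total count: 11 + 6 + 4 + 10 + 2 + 7 + 3 + 9 + 4 + 8 = 64.
Total exposure: 10 weeks.
Conjugate update: add total count to the shape and total exposure to the rate, giving Gamma(80, 17).
Posterior mean = α'/β' = 80/17.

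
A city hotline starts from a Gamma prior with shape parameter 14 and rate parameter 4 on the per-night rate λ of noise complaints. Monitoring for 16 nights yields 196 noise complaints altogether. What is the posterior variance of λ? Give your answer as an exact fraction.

21/40

Total count 196 over total exposure 16 nights.
Posterior: α' = 14 + 196 = 210, β' = 4 + 16 = 20.
Posterior variance = α'/β'² = 210/400 = 21/40.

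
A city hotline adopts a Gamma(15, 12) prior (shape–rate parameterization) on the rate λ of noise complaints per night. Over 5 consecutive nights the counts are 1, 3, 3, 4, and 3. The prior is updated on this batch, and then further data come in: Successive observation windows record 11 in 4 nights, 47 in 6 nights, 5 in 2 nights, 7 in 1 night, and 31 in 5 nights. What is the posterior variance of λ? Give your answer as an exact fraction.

26/245

Total count: 1 + 3 + 3 + 4 + 3 = 14.
Total exposure: 5 nights.
After the first batch: Gamma(15 + 14, 12 + 5) = Gamma(29, 17).
Total count: 11 + 47 + 5 + 7 + 31 = 101.
Total exposure: 4 + 6 + 2 + 1 + 5 = 18 nights.
After the second batch: Gamma(29 + 101, 17 + 18) = Gamma(130, 35).
Posterior variance = α'/β'² = 130/1225 = 26/245.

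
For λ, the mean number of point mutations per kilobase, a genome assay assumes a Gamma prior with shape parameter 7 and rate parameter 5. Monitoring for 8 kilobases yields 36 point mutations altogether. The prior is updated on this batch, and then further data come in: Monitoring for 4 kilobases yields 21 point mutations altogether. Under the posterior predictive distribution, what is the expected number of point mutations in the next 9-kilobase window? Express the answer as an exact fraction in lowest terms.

576/17

Total count 36 over total exposure 8 kilobases.
After the first batch: Gamma(7 + 36, 5 + 8) = Gamma(43, 13).
Total count 21 over total exposure 4 kilobases.
After the second batch: Gamma(43 + 21, 13 + 4) = Gamma(64, 17).
Predictive mean over a 9-kilobase window = T·E[λ|data] = 9·64/17 = 576/17.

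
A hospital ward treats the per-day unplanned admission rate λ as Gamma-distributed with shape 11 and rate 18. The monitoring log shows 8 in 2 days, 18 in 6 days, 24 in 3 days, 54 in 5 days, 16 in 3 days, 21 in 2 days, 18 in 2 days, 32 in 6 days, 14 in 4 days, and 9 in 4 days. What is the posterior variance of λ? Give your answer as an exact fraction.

Total count: 8 + 18 + 24 + 54 + 16 + 21 + 18 + 32 + 14 + 9 = 214.
Total exposure: 2 + 6 + 3 + 5 + 3 + 2 + 2 + 6 + 4 + 4 = 37 days.
By Gamma–Poisson conjugacy, the posterior is Gamma(α + Σx, β + Σt) = Gamma(11 + 214, 18 + 37) = Gamma(225, 55).
Posterior variance = α'/β'² = 225/3025 = 9/121.

9/121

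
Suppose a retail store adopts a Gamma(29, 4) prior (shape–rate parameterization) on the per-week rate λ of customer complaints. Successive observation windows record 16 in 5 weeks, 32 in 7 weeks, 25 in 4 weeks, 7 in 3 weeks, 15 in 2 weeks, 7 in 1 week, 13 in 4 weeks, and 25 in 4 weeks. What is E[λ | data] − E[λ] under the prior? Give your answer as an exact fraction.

Total count: 16 + 32 + 25 + 7 + 15 + 7 + 13 + 25 = 140.
Total exposure: 5 + 7 + 4 + 3 + 2 + 1 + 4 + 4 = 30 weeks.
By Gamma–Poisson conjugacy, the posterior is Gamma(α + Σx, β + Σt) = Gamma(29 + 140, 4 + 30) = Gamma(169, 34).
Posterior mean = 169/34 = 169/34; prior mean = 29/4 = 29/4. Difference = 169/34 − 29/4 = -155/68.

-155/68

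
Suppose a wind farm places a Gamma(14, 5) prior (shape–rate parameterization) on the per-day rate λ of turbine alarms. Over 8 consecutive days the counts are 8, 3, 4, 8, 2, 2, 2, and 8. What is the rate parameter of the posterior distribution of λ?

Total count: 8 + 3 + 4 + 8 + 2 + 2 + 2 + 8 = 37.
Total exposure: 8 days.
By Gamma–Poisson conjugacy, the posterior is Gamma(α + Σx, β + Σt) = Gamma(14 + 37, 5 + 8) = Gamma(51, 13).

13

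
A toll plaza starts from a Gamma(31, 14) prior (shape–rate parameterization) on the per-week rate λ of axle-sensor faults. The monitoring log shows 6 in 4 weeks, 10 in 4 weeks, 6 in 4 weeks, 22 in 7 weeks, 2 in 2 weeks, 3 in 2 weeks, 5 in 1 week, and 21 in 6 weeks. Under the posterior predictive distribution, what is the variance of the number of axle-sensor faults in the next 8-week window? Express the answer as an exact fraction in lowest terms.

2756/121

Total count: 6 + 10 + 6 + 22 + 2 + 3 + 5 + 21 = 75.
Total exposure: 4 + 4 + 4 + 7 + 2 + 2 + 1 + 6 = 30 weeks.
Posterior: α' = 31 + 75 = 106, β' = 14 + 30 = 44.
The posterior predictive for a window of length T is Negative Binomial with variance T·α'·(β'+T)/β'² = 8·106·52/1936 = 2756/121.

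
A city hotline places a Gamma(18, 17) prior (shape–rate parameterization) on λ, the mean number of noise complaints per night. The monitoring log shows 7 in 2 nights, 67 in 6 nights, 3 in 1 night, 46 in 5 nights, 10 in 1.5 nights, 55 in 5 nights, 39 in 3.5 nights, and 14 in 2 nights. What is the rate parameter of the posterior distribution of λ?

43

Total count: 7 + 67 + 3 + 46 + 10 + 55 + 39 + 14 = 241.
Total exposure: 2 + 6 + 1 + 5 + 1.5 + 5 + 3.5 + 2 = 26 nights.
Gamma(α, β) with Poisson data over total exposure Σt gives posterior Gamma(α+Σx, β+Σt) = Gamma(259, 43).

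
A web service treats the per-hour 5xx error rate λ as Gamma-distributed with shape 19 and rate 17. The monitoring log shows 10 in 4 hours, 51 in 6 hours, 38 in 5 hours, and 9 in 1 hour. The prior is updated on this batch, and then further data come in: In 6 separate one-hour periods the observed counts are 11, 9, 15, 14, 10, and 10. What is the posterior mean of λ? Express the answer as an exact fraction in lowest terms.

196/39

Total count: 10 + 51 + 38 + 9 = 108.
Total exposure: 4 + 6 + 5 + 1 = 16 hours.
After the first batch: Gamma(19 + 108, 17 + 16) = Gamma(127, 33).
Total count: 11 + 9 + 15 + 14 + 10 + 10 = 69.
Total exposure: 6 hours.
After the second batch: Gamma(127 + 69, 33 + 6) = Gamma(196, 39).
Posterior mean = α'/β' = 196/39.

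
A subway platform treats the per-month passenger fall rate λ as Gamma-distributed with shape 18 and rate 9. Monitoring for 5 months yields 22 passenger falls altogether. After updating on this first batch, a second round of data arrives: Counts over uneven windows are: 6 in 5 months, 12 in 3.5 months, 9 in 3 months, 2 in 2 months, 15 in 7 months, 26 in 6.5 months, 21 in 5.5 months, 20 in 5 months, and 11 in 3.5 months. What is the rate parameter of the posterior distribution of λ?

Total count 22 over total exposure 5 months.
After the first batch: Gamma(18 + 22, 9 + 5) = Gamma(40, 14).
Total count: 6 + 12 + 9 + 2 + 15 + 26 + 21 + 20 + 11 = 122.
Total exposure: 5 + 3.5 + 3 + 2 + 7 + 6.5 + 5.5 + 5 + 3.5 = 41 months.
After the second batch: Gamma(40 + 122, 14 + 41) = Gamma(162, 55).

55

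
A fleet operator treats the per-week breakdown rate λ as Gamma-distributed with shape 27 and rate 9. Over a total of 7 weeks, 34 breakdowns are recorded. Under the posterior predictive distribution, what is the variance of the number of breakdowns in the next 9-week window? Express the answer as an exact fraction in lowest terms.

Total count 34 over total exposure 7 weeks.
The Gamma prior is conjugate for the Poisson rate, so λ | data ~ Gamma(27+34, 9+7) = Gamma(61, 16).
The posterior predictive for a window of length T is Negative Binomial with variance T·α'·(β'+T)/β'² = 9·61·25/256 = 13725/256.

13725/256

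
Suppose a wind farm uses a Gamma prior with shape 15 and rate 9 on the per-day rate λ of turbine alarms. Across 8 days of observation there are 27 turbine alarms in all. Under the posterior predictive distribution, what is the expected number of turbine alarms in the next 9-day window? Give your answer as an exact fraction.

378/17

Total count 27 over total exposure 8 days.
By Gamma–Poisson conjugacy, the posterior is Gamma(α + Σx, β + Σt) = Gamma(15 + 27, 9 + 8) = Gamma(42, 17).
Predictive mean over a 9-day window = T·E[λ|data] = 9·42/17 = 378/17.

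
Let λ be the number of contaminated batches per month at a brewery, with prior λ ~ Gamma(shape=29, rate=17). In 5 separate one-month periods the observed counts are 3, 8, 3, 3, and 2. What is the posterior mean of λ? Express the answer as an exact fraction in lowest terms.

Total count: 3 + 8 + 3 + 3 + 2 = 19.
Total exposure: 5 months.
The Gamma prior is conjugate for the Poisson rate, so λ | data ~ Gamma(29+19, 17+5) = Gamma(48, 22).
Posterior mean = α'/β' = 48/22 = 24/11.

24/11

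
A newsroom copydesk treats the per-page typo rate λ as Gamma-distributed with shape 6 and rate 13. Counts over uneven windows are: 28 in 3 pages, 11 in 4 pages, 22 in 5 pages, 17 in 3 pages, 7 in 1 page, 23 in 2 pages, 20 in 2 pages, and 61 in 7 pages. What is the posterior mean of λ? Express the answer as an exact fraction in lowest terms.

Total count: 28 + 11 + 22 + 17 + 7 + 23 + 20 + 61 = 189.
Total exposure: 3 + 4 + 5 + 3 + 1 + 2 + 2 + 7 = 27 pages.
Gamma(α, β) with Poisson data over total exposure Σt gives posterior Gamma(α+Σx, β+Σt) = Gamma(195, 40).
Posterior mean = α'/β' = 195/40 = 39/8.

39/8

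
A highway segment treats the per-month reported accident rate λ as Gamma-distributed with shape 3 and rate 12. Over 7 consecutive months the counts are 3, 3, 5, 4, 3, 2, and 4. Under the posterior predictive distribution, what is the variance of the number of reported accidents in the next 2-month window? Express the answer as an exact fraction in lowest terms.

1134/361

Total count: 3 + 3 + 5 + 4 + 3 + 2 + 4 = 24.
Total exposure: 7 months.
Posterior: α' = 3 + 24 = 27, β' = 12 + 7 = 19.
The posterior predictive for a window of length T is Negative Binomial with variance T·α'·(β'+T)/β'² = 2·27·21/361 = 1134/361.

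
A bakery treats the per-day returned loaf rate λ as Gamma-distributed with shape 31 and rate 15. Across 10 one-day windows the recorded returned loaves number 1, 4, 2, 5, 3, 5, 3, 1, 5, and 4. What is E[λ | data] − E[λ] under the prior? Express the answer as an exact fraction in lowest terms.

Total count: 1 + 4 + 2 + 5 + 3 + 5 + 3 + 1 + 5 + 4 = 33.
Total exposure: 10 days.
By Gamma–Poisson conjugacy, the posterior is Gamma(α + Σx, β + Σt) = Gamma(31 + 33, 15 + 10) = Gamma(64, 25).
Posterior mean = 64/25 = 64/25; prior mean = 31/15 = 31/15. Difference = 64/25 − 31/15 = 37/75.

37/75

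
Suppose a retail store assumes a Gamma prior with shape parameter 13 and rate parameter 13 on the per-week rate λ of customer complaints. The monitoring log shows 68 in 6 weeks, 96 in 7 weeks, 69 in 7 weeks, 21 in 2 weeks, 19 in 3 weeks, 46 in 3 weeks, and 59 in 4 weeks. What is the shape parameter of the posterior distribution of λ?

391

Total count: 68 + 96 + 69 + 21 + 19 + 46 + 59 = 378.
Total exposure: 6 + 7 + 7 + 2 + 3 + 3 + 4 = 32 weeks.
Gamma(α, β) with Poisson data over total exposure Σt gives posterior Gamma(α+Σx, β+Σt) = Gamma(391, 45).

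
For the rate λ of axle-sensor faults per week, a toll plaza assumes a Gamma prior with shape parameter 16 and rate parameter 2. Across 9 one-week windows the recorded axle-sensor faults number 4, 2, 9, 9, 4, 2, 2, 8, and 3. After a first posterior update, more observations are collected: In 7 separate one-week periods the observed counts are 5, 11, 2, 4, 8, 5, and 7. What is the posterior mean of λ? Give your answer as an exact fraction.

101/18

Total count: 4 + 2 + 9 + 9 + 4 + 2 + 2 + 8 + 3 = 43.
Total exposure: 9 weeks.
After the first batch: Gamma(16 + 43, 2 + 9) = Gamma(59, 11).
Total count: 5 + 11 + 2 + 4 + 8 + 5 + 7 = 42.
Total exposure: 7 weeks.
After the second batch: Gamma(59 + 42, 11 + 7) = Gamma(101, 18).
Posterior mean = α'/β' = 101/18.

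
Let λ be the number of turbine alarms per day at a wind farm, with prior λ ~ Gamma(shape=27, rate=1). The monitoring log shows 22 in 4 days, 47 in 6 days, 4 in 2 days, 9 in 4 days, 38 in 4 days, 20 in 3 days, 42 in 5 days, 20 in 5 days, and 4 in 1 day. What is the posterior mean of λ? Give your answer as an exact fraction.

Total count: 22 + 47 + 4 + 9 + 38 + 20 + 42 + 20 + 4 = 206.
Total exposure: 4 + 6 + 2 + 4 + 4 + 3 + 5 + 5 + 1 = 34 days.
Gamma(α, β) with Poisson data over total exposure Σt gives posterior Gamma(α+Σx, β+Σt) = Gamma(233, 35).
Posterior mean = α'/β' = 233/35.

233/35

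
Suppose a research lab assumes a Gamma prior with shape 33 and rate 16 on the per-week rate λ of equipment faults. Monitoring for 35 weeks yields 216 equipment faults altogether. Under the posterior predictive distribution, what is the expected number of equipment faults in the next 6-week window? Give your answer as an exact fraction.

498/17

Total count 216 over total exposure 35 weeks.
By Gamma–Poisson conjugacy, the posterior is Gamma(α + Σx, β + Σt) = Gamma(33 + 216, 16 + 35) = Gamma(249, 51).
Predictive mean over a 6-week window = T·E[λ|data] = 6·249/51 = 498/17.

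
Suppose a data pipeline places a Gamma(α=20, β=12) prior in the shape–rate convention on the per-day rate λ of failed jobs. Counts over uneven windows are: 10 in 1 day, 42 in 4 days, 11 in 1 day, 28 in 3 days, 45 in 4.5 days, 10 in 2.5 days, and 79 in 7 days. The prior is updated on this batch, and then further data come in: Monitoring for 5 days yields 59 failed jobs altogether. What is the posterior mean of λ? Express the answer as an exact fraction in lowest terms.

Total count: 10 + 42 + 11 + 28 + 45 + 10 + 79 = 225.
Total exposure: 1 + 4 + 1 + 3 + 4.5 + 2.5 + 7 = 23 days.
After the first batch: Gamma(20 + 225, 12 + 23) = Gamma(245, 35).
Total count 59 over total exposure 5 days.
After the second batch: Gamma(245 + 59, 35 + 5) = Gamma(304, 40).
Posterior mean = α'/β' = 304/40 = 38/5.

38/5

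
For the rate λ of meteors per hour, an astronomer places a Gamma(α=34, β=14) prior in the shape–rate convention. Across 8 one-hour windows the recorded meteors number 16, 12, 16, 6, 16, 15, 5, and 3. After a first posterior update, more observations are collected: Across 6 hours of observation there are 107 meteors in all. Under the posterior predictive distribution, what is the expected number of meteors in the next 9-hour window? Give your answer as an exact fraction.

Total count: 16 + 12 + 16 + 6 + 16 + 15 + 5 + 3 = 89.
Total exposure: 8 hours.
After the first batch: Gamma(34 + 89, 14 + 8) = Gamma(123, 22).
Total count 107 over total exposure 6 hours.
After the second batch: Gamma(123 + 107, 22 + 6) = Gamma(230, 28).
Predictive mean over a 9-hour window = T·E[λ|data] = 9·230/28 = 1035/14.

1035/14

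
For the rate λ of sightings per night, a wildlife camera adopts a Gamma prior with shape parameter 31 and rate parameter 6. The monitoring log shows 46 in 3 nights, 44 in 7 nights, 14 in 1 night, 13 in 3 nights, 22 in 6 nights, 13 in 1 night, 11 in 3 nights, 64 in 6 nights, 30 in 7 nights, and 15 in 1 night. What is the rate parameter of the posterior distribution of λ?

Total count: 46 + 44 + 14 + 13 + 22 + 13 + 11 + 64 + 30 + 15 = 272.
Total exposure: 3 + 7 + 1 + 3 + 6 + 1 + 3 + 6 + 7 + 1 = 38 nights.
Gamma(α, β) with Poisson data over total exposure Σt gives posterior Gamma(α+Σx, β+Σt) = Gamma(303, 44).

44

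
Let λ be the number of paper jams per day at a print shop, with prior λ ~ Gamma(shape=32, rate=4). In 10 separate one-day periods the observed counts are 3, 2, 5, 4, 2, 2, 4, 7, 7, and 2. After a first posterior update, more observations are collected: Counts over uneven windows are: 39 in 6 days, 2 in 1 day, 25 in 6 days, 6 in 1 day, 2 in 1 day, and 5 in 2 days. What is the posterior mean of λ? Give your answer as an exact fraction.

149/31

Total count: 3 + 2 + 5 + 4 + 2 + 2 + 4 + 7 + 7 + 2 = 38.
Total exposure: 10 days.
After the first batch: Gamma(32 + 38, 4 + 10) = Gamma(70, 14).
Total count: 39 + 2 + 25 + 6 + 2 + 5 = 79.
Total exposure: 6 + 1 + 6 + 1 + 1 + 2 = 17 days.
After the second batch: Gamma(70 + 79, 14 + 17) = Gamma(149, 31).
Posterior mean = α'/β' = 149/31.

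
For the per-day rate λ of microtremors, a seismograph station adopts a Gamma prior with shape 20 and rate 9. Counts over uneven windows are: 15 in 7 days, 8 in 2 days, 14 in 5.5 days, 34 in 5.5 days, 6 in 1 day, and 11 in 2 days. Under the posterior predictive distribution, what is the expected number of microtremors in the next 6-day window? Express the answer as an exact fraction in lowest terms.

81/4

Total count: 15 + 8 + 14 + 34 + 6 + 11 = 88.
Total exposure: 7 + 2 + 5.5 + 5.5 + 1 + 2 = 23 days.
The Gamma prior is conjugate for the Poisson rate, so λ | data ~ Gamma(20+88, 9+23) = Gamma(108, 32).
Predictive mean over a 6-day window = T·E[λ|data] = 6·108/32 = 81/4.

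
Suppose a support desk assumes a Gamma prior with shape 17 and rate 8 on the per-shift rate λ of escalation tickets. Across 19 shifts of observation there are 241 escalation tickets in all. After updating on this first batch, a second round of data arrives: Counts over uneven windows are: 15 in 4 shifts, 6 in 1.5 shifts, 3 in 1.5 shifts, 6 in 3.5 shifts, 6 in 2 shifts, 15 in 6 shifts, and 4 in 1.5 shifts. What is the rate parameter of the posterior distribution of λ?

Total count 241 over total exposure 19 shifts.
After the first batch: Gamma(17 + 241, 8 + 19) = Gamma(258, 27).
Total count: 15 + 6 + 3 + 6 + 6 + 15 + 4 = 55.
Total exposure: 4 + 1.5 + 1.5 + 3.5 + 2 + 6 + 1.5 = 20 shifts.
After the second batch: Gamma(258 + 55, 27 + 20) = Gamma(313, 47).

47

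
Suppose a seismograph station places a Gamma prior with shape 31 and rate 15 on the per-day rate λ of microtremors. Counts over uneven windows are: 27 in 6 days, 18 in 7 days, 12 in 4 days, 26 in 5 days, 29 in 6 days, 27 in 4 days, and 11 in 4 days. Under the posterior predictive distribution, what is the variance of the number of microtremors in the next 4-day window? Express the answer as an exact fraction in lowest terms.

39820/2601

Total count: 27 + 18 + 12 + 26 + 29 + 27 + 11 = 150.
Total exposure: 6 + 7 + 4 + 5 + 6 + 4 + 4 = 36 days.
By Gamma–Poisson conjugacy, the posterior is Gamma(α + Σx, β + Σt) = Gamma(31 + 150, 15 + 36) = Gamma(181, 51).
The posterior predictive for a window of length T is Negative Binomial with variance T·α'·(β'+T)/β'² = 4·181·55/2601 = 39820/2601.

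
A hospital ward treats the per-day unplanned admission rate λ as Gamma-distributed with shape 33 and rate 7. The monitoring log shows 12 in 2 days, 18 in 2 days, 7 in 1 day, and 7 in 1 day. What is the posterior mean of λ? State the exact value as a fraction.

Total count: 12 + 18 + 7 + 7 = 44.
Total exposure: 2 + 2 + 1 + 1 = 6 days.
The Gamma prior is conjugate for the Poisson rate, so λ | data ~ Gamma(33+44, 7+6) = Gamma(77, 13).
Posterior mean = α'/β' = 77/13.

77/13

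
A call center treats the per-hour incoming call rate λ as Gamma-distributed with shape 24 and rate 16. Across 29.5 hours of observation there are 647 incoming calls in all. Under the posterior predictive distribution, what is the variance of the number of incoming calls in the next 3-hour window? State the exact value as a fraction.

Total count 647 over total exposure 29.5 hours.
The Gamma prior is conjugate for the Poisson rate, so λ | data ~ Gamma(24+647, 16+29.5) = Gamma(671, 91/2).
The posterior predictive for a window of length T is Negative Binomial with variance T·α'·(β'+T)/β'² = 3·671·(97/2)/(8281/4) = 390522/8281.

390522/8281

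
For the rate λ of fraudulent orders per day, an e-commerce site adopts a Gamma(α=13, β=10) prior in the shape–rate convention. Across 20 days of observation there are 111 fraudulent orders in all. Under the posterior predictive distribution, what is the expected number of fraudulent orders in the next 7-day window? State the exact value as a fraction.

Total count 111 over total exposure 20 days.
Posterior: α' = 13 + 111 = 124, β' = 10 + 20 = 30.
Predictive mean over a 7-day window = T·E[λ|data] = 7·124/30 = 434/15.

434/15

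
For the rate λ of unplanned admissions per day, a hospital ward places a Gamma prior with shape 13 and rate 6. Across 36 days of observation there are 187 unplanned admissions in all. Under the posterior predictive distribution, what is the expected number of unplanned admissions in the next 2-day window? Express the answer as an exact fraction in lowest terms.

Total count 187 over total exposure 36 days.
The Gamma prior is conjugate for the Poisson rate, so λ | data ~ Gamma(13+187, 6+36) = Gamma(200, 42).
Predictive mean over a 2-day window = T·E[λ|data] = 2·200/42 = 200/21.

200/21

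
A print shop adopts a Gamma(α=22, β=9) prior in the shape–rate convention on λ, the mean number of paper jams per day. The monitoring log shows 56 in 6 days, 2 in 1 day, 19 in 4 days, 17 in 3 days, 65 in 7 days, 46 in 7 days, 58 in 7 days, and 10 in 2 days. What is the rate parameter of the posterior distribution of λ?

Total count: 56 + 2 + 19 + 17 + 65 + 46 + 58 + 10 = 273.
Total exposure: 6 + 1 + 4 + 3 + 7 + 7 + 7 + 2 = 37 days.
Gamma(α, β) with Poisson data over total exposure Σt gives posterior Gamma(α+Σx, β+Σt) = Gamma(295, 46).

46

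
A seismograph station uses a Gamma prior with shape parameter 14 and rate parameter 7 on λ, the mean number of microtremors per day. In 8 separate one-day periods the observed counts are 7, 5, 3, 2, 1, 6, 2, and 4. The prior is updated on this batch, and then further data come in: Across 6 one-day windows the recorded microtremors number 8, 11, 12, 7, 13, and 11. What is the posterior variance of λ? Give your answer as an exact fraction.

Total count: 7 + 5 + 3 + 2 + 1 + 6 + 2 + 4 = 30.
Total exposure: 8 days.
After the first batch: Gamma(14 + 30, 7 + 8) = Gamma(44, 15).
Total count: 8 + 11 + 12 + 7 + 13 + 11 = 62.
Total exposure: 6 days.
After the second batch: Gamma(44 + 62, 15 + 6) = Gamma(106, 21).
Posterior variance = α'/β'² = 106/441.

106/441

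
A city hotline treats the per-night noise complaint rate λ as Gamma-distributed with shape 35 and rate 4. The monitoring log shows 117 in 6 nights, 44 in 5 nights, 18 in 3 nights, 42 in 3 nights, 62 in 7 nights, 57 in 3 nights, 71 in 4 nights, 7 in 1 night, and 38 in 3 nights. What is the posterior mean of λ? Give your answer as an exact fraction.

Total count: 117 + 44 + 18 + 42 + 62 + 57 + 71 + 7 + 38 = 456.
Total exposure: 6 + 5 + 3 + 3 + 7 + 3 + 4 + 1 + 3 = 35 nights.
By Gamma–Poisson conjugacy, the posterior is Gamma(α + Σx, β + Σt) = Gamma(35 + 456, 4 + 35) = Gamma(491, 39).
Posterior mean = α'/β' = 491/39.

491/39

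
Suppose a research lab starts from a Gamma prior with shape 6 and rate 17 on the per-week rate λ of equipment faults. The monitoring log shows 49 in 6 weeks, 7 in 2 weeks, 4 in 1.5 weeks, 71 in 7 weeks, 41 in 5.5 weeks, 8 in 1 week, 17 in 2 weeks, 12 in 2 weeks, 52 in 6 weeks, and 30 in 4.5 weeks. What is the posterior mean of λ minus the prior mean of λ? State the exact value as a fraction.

Total count: 49 + 7 + 4 + 71 + 41 + 8 + 17 + 12 + 52 + 30 = 291.
Total exposure: 6 + 2 + 1.5 + 7 + 5.5 + 1 + 2 + 2 + 6 + 4.5 = 37.5 weeks.
Posterior: α' = 6 + 291 = 297, β' = 17 + 37.5 = 109/2.
Posterior mean = 297/(109/2) = 594/109; prior mean = 6/17 = 6/17. Difference = 594/109 − 6/17 = 9444/1853.

9444/1853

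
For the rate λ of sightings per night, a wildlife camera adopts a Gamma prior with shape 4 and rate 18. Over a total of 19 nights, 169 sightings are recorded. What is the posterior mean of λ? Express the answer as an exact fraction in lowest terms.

Total count 169 over total exposure 19 nights.
Posterior: α' = 4 + 169 = 173, β' = 18 + 19 = 37.
Posterior mean = α'/β' = 173/37.

173/37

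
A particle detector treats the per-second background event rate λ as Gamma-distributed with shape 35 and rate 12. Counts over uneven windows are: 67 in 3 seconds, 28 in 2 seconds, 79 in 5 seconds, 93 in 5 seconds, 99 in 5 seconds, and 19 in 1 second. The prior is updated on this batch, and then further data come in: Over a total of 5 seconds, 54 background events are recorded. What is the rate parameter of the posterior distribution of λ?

38

Total count: 67 + 28 + 79 + 93 + 99 + 19 = 385.
Total exposure: 3 + 2 + 5 + 5 + 5 + 1 = 21 seconds.
After the first batch: Gamma(35 + 385, 12 + 21) = Gamma(420, 33).
Total count 54 over total exposure 5 seconds.
After the second batch: Gamma(420 + 54, 33 + 5) = Gamma(474, 38).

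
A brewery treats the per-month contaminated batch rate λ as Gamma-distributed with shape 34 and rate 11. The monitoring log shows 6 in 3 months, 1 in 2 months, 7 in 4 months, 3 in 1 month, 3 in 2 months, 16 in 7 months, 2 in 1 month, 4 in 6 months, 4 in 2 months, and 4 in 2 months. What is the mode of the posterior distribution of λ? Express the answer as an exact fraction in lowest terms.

83/41

Total count: 6 + 1 + 7 + 3 + 3 + 16 + 2 + 4 + 4 + 4 = 50.
Total exposure: 3 + 2 + 4 + 1 + 2 + 7 + 1 + 6 + 2 + 2 = 30 months.
By Gamma–Poisson conjugacy, the posterior is Gamma(α + Σx, β + Σt) = Gamma(34 + 50, 11 + 30) = Gamma(84, 41).
Posterior mode = (α'−1)/β' = 83/41.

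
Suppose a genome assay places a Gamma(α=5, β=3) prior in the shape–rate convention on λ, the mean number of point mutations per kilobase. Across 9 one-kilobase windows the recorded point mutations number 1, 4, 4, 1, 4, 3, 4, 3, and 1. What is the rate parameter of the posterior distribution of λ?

12

Total count: 1 + 4 + 4 + 1 + 4 + 3 + 4 + 3 + 1 = 25.
Total exposure: 9 kilobases.
Posterior: α' = 5 + 25 = 30, β' = 3 + 9 = 12.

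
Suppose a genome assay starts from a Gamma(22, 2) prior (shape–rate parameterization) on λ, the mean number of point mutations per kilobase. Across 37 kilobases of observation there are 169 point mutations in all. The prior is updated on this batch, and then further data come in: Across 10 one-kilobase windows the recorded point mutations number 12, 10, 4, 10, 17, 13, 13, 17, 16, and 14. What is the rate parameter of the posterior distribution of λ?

49

Total count 169 over total exposure 37 kilobases.
After the first batch: Gamma(22 + 169, 2 + 37) = Gamma(191, 39).
Total count: 12 + 10 + 4 + 10 + 17 + 13 + 13 + 17 + 16 + 14 = 126.
Total exposure: 10 kilobases.
After the second batch: Gamma(191 + 126, 39 + 10) = Gamma(317, 49).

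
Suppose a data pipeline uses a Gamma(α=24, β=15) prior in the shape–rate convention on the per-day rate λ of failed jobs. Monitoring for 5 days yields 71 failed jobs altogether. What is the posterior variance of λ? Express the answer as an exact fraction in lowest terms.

19/80

Total count 71 over total exposure 5 days.
Gamma(α, β) with Poisson data over total exposure Σt gives posterior Gamma(α+Σx, β+Σt) = Gamma(95, 20).
Posterior variance = α'/β'² = 95/400 = 19/80.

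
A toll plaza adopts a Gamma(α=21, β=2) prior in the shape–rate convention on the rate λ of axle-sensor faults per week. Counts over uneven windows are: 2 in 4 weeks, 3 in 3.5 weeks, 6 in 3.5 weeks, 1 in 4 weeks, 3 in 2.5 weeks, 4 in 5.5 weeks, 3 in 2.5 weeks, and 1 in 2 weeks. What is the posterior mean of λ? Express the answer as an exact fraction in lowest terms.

88/59

Total count: 2 + 3 + 6 + 1 + 3 + 4 + 3 + 1 = 23.
Total exposure: 4 + 3.5 + 3.5 + 4 + 2.5 + 5.5 + 2.5 + 2 = 27.5 weeks.
Conjugate update: add total count to the shape and total exposure to the rate, giving Gamma(44, 59/2).
Posterior mean = α'/β' = 44/(59/2) = 88/59.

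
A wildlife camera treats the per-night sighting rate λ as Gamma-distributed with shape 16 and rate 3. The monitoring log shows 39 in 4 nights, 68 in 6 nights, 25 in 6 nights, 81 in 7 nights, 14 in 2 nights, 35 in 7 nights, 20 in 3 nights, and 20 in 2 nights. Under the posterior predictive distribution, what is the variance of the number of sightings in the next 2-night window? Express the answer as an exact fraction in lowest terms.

Total count: 39 + 68 + 25 + 81 + 14 + 35 + 20 + 20 = 302.
Total exposure: 4 + 6 + 6 + 7 + 2 + 7 + 3 + 2 = 37 nights.
Gamma(α, β) with Poisson data over total exposure Σt gives posterior Gamma(α+Σx, β+Σt) = Gamma(318, 40).
The posterior predictive for a window of length T is Negative Binomial with variance T·α'·(β'+T)/β'² = 2·318·42/1600 = 3339/200.

3339/200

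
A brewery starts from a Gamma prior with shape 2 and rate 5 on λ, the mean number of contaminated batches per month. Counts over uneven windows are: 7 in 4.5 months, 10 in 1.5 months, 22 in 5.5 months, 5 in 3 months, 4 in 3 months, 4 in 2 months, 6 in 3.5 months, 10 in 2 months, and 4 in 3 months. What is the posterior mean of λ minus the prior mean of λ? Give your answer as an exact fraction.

304/165

Total count: 7 + 10 + 22 + 5 + 4 + 4 + 6 + 10 + 4 = 72.
Total exposure: 4.5 + 1.5 + 5.5 + 3 + 3 + 2 + 3.5 + 2 + 3 = 28 months.
Gamma(α, β) with Poisson data over total exposure Σt gives posterior Gamma(α+Σx, β+Σt) = Gamma(74, 33).
Posterior mean = 74/33 = 74/33; prior mean = 2/5 = 2/5. Difference = 74/33 − 2/5 = 304/165.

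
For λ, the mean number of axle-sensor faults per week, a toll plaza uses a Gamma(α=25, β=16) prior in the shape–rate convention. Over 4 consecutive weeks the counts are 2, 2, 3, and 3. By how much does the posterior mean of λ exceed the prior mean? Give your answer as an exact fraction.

3/16

Total count: 2 + 2 + 3 + 3 = 10.
Total exposure: 4 weeks.
Conjugate update: add total count to the shape and total exposure to the rate, giving Gamma(35, 20).
Posterior mean = 35/20 = 7/4; prior mean = 25/16 = 25/16. Difference = 7/4 − 25/16 = 3/16.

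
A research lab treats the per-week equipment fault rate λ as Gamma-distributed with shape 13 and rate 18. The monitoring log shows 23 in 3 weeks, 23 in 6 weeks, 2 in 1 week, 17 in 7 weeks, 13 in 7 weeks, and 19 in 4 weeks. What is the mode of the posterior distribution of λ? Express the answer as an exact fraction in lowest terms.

Total count: 23 + 23 + 2 + 17 + 13 + 19 = 97.
Total exposure: 3 + 6 + 1 + 7 + 7 + 4 = 28 weeks.
Posterior: α' = 13 + 97 = 110, β' = 18 + 28 = 46.
Posterior mode = (α'−1)/β' = 109/46.

109/46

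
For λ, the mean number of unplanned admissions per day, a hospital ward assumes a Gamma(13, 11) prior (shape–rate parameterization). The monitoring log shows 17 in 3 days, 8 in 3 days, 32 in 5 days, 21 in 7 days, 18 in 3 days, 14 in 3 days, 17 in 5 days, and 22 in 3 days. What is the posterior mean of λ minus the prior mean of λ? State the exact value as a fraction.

1223/473

Total count: 17 + 8 + 32 + 21 + 18 + 14 + 17 + 22 = 149.
Total exposure: 3 + 3 + 5 + 7 + 3 + 3 + 5 + 3 = 32 days.
By Gamma–Poisson conjugacy, the posterior is Gamma(α + Σx, β + Σt) = Gamma(13 + 149, 11 + 32) = Gamma(162, 43).
Posterior mean = 162/43 = 162/43; prior mean = 13/11 = 13/11. Difference = 162/43 − 13/11 = 1223/473.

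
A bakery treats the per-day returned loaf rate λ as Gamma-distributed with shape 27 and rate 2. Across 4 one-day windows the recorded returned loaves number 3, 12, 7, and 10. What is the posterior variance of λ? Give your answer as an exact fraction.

Total count: 3 + 12 + 7 + 10 = 32.
Total exposure: 4 days.
Conjugate update: add total count to the shape and total exposure to the rate, giving Gamma(59, 6).
Posterior variance = α'/β'² = 59/36.

59/36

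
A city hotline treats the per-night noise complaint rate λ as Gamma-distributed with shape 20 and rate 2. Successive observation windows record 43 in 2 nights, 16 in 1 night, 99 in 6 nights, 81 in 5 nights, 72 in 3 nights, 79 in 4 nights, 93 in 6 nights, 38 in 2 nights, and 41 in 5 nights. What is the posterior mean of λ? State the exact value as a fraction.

97/6

Total count: 43 + 16 + 99 + 81 + 72 + 79 + 93 + 38 + 41 = 562.
Total exposure: 2 + 1 + 6 + 5 + 3 + 4 + 6 + 2 + 5 = 34 nights.
Posterior: α' = 20 + 562 = 582, β' = 2 + 34 = 36.
Posterior mean = α'/β' = 582/36 = 97/6.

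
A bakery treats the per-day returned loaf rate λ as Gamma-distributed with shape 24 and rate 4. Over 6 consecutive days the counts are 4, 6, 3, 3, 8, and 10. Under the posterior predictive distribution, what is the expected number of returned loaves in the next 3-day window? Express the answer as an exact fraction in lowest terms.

Total count: 4 + 6 + 3 + 3 + 8 + 10 = 34.
Total exposure: 6 days.
Posterior: α' = 24 + 34 = 58, β' = 4 + 6 = 10.
Predictive mean over a 3-day window = T·E[λ|data] = 3·58/10 = 87/5.

87/5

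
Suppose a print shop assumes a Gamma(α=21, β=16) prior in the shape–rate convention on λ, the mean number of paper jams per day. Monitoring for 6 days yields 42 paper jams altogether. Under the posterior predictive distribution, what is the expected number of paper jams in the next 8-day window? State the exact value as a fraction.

252/11

Total count 42 over total exposure 6 days.
Conjugate update: add total count to the shape and total exposure to the rate, giving Gamma(63, 22).
Predictive mean over an 8-day window = T·E[λ|data] = 8·63/22 = 252/11.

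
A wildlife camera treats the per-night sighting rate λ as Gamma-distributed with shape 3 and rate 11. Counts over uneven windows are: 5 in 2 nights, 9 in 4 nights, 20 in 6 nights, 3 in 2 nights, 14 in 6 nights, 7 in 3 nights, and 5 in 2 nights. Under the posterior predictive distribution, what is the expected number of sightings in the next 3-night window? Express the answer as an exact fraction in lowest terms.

Total count: 5 + 9 + 20 + 3 + 14 + 7 + 5 = 63.
Total exposure: 2 + 4 + 6 + 2 + 6 + 3 + 2 = 25 nights.
The Gamma prior is conjugate for the Poisson rate, so λ | data ~ Gamma(3+63, 11+25) = Gamma(66, 36).
Predictive mean over a 3-night window = T·E[λ|data] = 3·66/36 = 11/2.

11/2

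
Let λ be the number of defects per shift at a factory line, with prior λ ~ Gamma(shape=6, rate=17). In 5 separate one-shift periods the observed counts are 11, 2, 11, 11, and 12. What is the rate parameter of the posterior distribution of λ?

22

Total count: 11 + 2 + 11 + 11 + 12 = 47.
Total exposure: 5 shifts.
Conjugate update: add total count to the shape and total exposure to the rate, giving Gamma(53, 22).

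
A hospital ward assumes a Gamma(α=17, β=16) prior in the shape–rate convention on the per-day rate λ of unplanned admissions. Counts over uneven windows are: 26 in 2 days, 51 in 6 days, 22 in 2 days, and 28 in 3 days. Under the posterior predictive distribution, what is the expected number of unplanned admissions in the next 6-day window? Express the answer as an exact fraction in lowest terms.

Total count: 26 + 51 + 22 + 28 = 127.
Total exposure: 2 + 6 + 2 + 3 = 13 days.
The Gamma prior is conjugate for the Poisson rate, so λ | data ~ Gamma(17+127, 16+13) = Gamma(144, 29).
Predictive mean over a 6-day window = T·E[λ|data] = 6·144/29 = 864/29.

864/29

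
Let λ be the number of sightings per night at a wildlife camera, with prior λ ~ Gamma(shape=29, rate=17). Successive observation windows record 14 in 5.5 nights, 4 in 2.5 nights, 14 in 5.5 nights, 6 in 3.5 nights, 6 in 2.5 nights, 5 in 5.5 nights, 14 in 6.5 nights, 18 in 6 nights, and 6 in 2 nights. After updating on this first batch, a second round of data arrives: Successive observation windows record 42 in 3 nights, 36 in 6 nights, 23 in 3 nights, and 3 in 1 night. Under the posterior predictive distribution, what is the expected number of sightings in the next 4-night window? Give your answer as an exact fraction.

Total count: 14 + 4 + 14 + 6 + 6 + 5 + 14 + 18 + 6 = 87.
Total exposure: 5.5 + 2.5 + 5.5 + 3.5 + 2.5 + 5.5 + 6.5 + 6 + 2 = 39.5 nights.
After the first batch: Gamma(29 + 87, 17 + 39.5) = Gamma(116, 113/2).
Total count: 42 + 36 + 23 + 3 = 104.
Total exposure: 3 + 6 + 3 + 1 = 13 nights.
After the second batch: Gamma(116 + 104, 113/2 + 13) = Gamma(220, 139/2).
Predictive mean over a 4-night window = T·E[λ|data] = 4·220/(139/2) = 1760/139.

1760/139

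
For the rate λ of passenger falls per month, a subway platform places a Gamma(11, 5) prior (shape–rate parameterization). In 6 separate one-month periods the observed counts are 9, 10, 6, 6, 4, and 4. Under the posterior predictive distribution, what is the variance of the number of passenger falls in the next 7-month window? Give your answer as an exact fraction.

Total count: 9 + 10 + 6 + 6 + 4 + 4 = 39.
Total exposure: 6 months.
Posterior: α' = 11 + 39 = 50, β' = 5 + 6 = 11.
The posterior predictive for a window of length T is Negative Binomial with variance T·α'·(β'+T)/β'² = 7·50·18/121 = 6300/121.

6300/121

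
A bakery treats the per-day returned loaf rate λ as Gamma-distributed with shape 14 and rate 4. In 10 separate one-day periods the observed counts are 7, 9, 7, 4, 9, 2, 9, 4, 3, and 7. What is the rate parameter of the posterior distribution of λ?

Total count: 7 + 9 + 7 + 4 + 9 + 2 + 9 + 4 + 3 + 7 = 61.
Total exposure: 10 days.
Conjugate update: add total count to the shape and total exposure to the rate, giving Gamma(75, 14).

14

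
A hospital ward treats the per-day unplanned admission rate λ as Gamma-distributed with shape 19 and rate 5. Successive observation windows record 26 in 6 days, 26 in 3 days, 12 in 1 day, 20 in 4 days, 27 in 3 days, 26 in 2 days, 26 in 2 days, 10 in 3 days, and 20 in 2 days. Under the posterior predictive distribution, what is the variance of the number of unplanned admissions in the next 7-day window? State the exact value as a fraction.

56392/961

Total count: 26 + 26 + 12 + 20 + 27 + 26 + 26 + 10 + 20 = 193.
Total exposure: 6 + 3 + 1 + 4 + 3 + 2 + 2 + 3 + 2 = 26 days.
The Gamma prior is conjugate for the Poisson rate, so λ | data ~ Gamma(19+193, 5+26) = Gamma(212, 31).
The posterior predictive for a window of length T is Negative Binomial with variance T·α'·(β'+T)/β'² = 7·212·38/961 = 56392/961.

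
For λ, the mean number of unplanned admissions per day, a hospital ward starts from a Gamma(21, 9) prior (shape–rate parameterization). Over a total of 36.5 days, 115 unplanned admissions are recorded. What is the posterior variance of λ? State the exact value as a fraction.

Total count 115 over total exposure 36.5 days.
Gamma(α, β) with Poisson data over total exposure Σt gives posterior Gamma(α+Σx, β+Σt) = Gamma(136, 91/2).
Posterior variance = α'/β'² = 136/(8281/4) = 544/8281.

544/8281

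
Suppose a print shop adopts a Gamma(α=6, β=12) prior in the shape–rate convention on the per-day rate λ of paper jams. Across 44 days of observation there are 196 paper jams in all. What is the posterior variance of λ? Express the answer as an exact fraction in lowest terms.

Total count 196 over total exposure 44 days.
Gamma(α, β) with Poisson data over total exposure Σt gives posterior Gamma(α+Σx, β+Σt) = Gamma(202, 56).
Posterior variance = α'/β'² = 202/3136 = 101/1568.

101/1568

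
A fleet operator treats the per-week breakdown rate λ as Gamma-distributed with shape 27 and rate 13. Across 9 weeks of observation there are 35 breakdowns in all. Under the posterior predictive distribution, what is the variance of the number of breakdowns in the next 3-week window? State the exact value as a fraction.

2325/242

Total count 35 over total exposure 9 weeks.
By Gamma–Poisson conjugacy, the posterior is Gamma(α + Σx, β + Σt) = Gamma(27 + 35, 13 + 9) = Gamma(62, 22).
The posterior predictive for a window of length T is Negative Binomial with variance T·α'·(β'+T)/β'² = 3·62·25/484 = 2325/242.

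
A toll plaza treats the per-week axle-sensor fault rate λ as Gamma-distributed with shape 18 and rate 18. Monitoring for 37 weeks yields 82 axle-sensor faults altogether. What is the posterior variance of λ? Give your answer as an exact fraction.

4/121

Total count 82 over total exposure 37 weeks.
Gamma(α, β) with Poisson data over total exposure Σt gives posterior Gamma(α+Σx, β+Σt) = Gamma(100, 55).
Posterior variance = α'/β'² = 100/3025 = 4/121.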